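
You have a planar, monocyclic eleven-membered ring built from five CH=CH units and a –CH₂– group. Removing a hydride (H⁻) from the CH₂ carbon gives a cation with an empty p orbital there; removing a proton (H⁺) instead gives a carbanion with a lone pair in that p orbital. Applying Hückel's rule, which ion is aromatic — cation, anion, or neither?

Once that carbon is sp², every ring atom has a p orbital and both ions are fully conjugated.
Cation: 5 × 2 + 0 = 10 π electrons → 4(2)+2, aromatic.
Anion: 5 × 2 + 2 = 12 π electrons → 4(3), antiaromatic.

The cation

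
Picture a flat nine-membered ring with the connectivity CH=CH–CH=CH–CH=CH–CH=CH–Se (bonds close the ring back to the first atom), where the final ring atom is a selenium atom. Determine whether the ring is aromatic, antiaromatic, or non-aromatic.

Aromatic

All ring atoms are sp² and supply a p orbital to the ring (every atom in a ring double bond is sp² and brings one electron to the p orbital; the selenium donates one lone pair from its p orbital); the conjugation is uninterrupted.
Counting π electrons: 4 × 2 = 8 from the double-bond units + 2 from the Se atom = 10.
Since 10 = 4·2 + 2, the ring meets the 4n+2 criterion.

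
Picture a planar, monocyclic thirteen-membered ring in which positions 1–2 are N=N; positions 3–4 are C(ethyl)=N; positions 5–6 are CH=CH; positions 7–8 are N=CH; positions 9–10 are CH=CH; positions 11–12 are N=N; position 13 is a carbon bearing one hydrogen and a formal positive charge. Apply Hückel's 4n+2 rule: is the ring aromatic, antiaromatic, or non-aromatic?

Antiaromatic

Every ring atom contributes a p orbital perpendicular to the ring (the double-bond atoms are sp², each contributing one p electron; each =N– nitrogen is pyridine-type (lone pair in the sp² plane, one electron in the p orbital); the carbocation has an empty p orbital), so the π system is cyclic and fully conjugated.
Adding the contributions, 6 × 2 = 12 from the double-bond units + 0 from the CH(+) atom = 12.
12 is a 4n count (n = 3), so the planar conjugated ring is antiaromatic.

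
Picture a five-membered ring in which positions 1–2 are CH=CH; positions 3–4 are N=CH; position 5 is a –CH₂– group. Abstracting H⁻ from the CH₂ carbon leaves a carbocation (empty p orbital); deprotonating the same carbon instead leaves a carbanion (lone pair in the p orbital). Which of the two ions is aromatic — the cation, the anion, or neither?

The anion

Once that carbon is sp², every ring atom has a p orbital and both ions are fully conjugated.
Cation: 2 × 2 + 0 = 4 π electrons → 4(1), antiaromatic.
Anion: 2 × 2 + 2 = 6 π electrons → 4(1)+2, aromatic.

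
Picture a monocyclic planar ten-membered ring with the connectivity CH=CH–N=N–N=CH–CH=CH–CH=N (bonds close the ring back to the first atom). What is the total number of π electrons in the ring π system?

10

All ring atoms are sp² and supply a p orbital to the ring (every atom in a ring double bond is sp² and brings one electron to the p orbital; the doubly-bonded nitrogens are pyridine-type — their lone pairs lie in the ring plane, leaving one electron in the p orbital); the conjugation is uninterrupted.
Adding the contributions, 5 × 2 = 10 from the 5 double-bond units.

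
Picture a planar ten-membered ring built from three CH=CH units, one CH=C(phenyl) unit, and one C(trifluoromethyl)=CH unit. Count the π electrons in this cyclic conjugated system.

10

Check conjugation: each doubly-bonded ring atom is sp² with one p-orbital electron — every position has a p orbital, so the cyclic π system is continuous.
Tallying contributions gives 5 × 2 = 10 from the 5 double-bond units.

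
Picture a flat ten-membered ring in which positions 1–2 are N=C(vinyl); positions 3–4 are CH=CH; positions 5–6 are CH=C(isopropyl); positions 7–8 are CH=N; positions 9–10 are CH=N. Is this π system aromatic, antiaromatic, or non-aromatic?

Aromatic

The p orbitals form a continuous loop: each doubly-bonded ring atom is sp² with one p-orbital electron; each =N– nitrogen is pyridine-type (lone pair in the sp² plane, one electron in the p orbital). The ring is fully conjugated.
Adding the contributions, 5 × 2 = 10 from the 5 double-bond units.
10 = 4(2) + 2, which satisfies Hückel's 4n+2 rule.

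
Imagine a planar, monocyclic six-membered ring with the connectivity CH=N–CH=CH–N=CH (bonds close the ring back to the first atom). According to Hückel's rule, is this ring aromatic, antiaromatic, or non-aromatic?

Aromatic

Check conjugation: each doubly-bonded ring atom is sp² with one p-orbital electron; the doubly-bonded nitrogens are pyridine-type — their lone pairs lie in the ring plane, leaving one electron in the p orbital — every position has a p orbital, so the cyclic π system is continuous.
Tallying contributions gives 3 × 2 = 6 from the 3 double-bond units.
6 = 4(1) + 2, which satisfies Hückel's 4n+2 rule.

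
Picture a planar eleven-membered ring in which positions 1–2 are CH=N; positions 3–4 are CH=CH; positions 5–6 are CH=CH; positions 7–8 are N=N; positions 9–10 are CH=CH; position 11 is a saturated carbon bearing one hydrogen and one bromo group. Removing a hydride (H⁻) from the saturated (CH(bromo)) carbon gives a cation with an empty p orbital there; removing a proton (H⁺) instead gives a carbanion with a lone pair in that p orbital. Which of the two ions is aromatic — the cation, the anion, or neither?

The cation

Both ions have a continuous loop of p orbitals — each ring atom is sp².
Cation: 5 × 2 + 0 = 10 π electrons → 4(2)+2, aromatic.
Anion: 5 × 2 + 2 = 12 π electrons → 4(3), antiaromatic.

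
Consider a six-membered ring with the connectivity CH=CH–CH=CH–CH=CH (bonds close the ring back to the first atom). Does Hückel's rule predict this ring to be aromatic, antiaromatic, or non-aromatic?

The p orbitals form a continuous loop: each doubly-bonded ring atom is sp² with one p-orbital electron. The ring is fully conjugated.
Counting π electrons: 3 × 2 = 6 from the 3 double-bond units.
Since 6 = 4·1 + 2, the ring meets the 4n+2 criterion.
(The species described is benzene.)

Aromatic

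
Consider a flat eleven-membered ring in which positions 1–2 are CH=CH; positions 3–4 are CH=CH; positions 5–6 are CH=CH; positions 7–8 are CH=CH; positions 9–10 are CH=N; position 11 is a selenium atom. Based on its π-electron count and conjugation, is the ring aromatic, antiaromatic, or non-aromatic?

Antiaromatic

Every ring atom contributes a p orbital perpendicular to the ring (every atom in a ring double bond is sp² and brings one electron to the p orbital; each sp² =N– keeps its lone pair in-plane and puts one electron into the π system; the selenium donates one lone pair from its p orbital), so the π system is cyclic and fully conjugated.
π-electron count: 5 × 2 = 10 from the double-bond units + 2 from the Se atom = 12.
With 12 = 4·3 π electrons, Hückel's rule classifies the planar ring as antiaromatic.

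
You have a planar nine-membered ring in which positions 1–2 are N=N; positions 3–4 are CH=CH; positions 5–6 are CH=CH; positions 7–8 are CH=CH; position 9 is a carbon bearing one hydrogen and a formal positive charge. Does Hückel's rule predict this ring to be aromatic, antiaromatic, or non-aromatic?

Antiaromatic

Check conjugation: every atom in a ring double bond is sp² and brings one electron to the p orbital; the doubly-bonded nitrogens are pyridine-type — their lone pairs lie in the ring plane, leaving one electron in the p orbital; the carbocation has an empty p orbital — every position has a p orbital, so the cyclic π system is continuous.
Tallying contributions gives 4 × 2 = 8 from the double-bond units + 0 from the CH(+) atom = 8.
8 is a 4n count (n = 2), so the planar conjugated ring is antiaromatic.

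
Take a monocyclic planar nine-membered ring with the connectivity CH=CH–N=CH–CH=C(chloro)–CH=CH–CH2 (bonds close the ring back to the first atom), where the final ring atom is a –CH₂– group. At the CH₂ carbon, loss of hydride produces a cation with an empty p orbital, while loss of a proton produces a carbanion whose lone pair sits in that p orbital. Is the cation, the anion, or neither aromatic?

Once that carbon is sp², every ring atom has a p orbital and both ions are fully conjugated.
Cation: 4 × 2 + 0 = 8 π electrons → 4(2), antiaromatic.
Anion: 4 × 2 + 2 = 10 π electrons → 4(2)+2, aromatic.

The anion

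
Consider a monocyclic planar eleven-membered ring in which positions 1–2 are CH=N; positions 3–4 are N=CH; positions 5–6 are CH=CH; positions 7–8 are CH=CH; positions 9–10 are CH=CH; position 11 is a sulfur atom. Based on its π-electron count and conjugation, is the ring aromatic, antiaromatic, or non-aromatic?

Antiaromatic

Check conjugation: each doubly-bonded ring atom is sp² with one p-orbital electron; each sp² =N– keeps its lone pair in-plane and puts one electron into the π system; the sulfur donates one lone pair from its p orbital — every position has a p orbital, so the cyclic π system is continuous.
π-electron count: 5 × 2 = 10 from the double-bond units + 2 from the S atom = 12.
With 12 = 4·3 π electrons, Hückel's rule classifies the planar ring as antiaromatic.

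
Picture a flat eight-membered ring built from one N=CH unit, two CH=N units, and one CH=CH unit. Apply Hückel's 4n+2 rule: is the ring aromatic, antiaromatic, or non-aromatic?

Every ring atom contributes a p orbital perpendicular to the ring (every atom in a ring double bond is sp² and brings one electron to the p orbital; each =N– nitrogen is pyridine-type (lone pair in the sp² plane, one electron in the p orbital)), so the π system is cyclic and fully conjugated.
Counting π electrons: 4 × 2 = 8 from the 4 double-bond units.
8 is a 4n count (n = 2), so the planar conjugated ring is antiaromatic.

Antiaromatic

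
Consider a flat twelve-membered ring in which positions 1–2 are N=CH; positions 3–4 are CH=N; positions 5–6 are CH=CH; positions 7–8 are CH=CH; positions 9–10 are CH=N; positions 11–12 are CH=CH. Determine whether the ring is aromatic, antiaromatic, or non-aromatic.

The p orbitals form a continuous loop: the double-bond atoms are sp², each contributing one p electron; the doubly-bonded nitrogens are pyridine-type — their lone pairs lie in the ring plane, leaving one electron in the p orbital. The ring is fully conjugated.
Tallying contributions gives 6 × 2 = 12 from the 6 double-bond units.
12 is a 4n count (n = 3), so the planar conjugated ring is antiaromatic.

Antiaromatic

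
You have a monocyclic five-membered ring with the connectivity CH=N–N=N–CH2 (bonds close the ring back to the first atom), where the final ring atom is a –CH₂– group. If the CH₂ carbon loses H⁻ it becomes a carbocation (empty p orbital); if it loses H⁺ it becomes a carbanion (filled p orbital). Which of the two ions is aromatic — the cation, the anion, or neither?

The anion

In either ion the ring is fully conjugated: every atom, including the new sp² carbon, supplies a p orbital.
Cation: 2 × 2 + 0 = 4 π electrons → 4(1), antiaromatic.
Anion: 2 × 2 + 2 = 6 π electrons → 4(1)+2, aromatic.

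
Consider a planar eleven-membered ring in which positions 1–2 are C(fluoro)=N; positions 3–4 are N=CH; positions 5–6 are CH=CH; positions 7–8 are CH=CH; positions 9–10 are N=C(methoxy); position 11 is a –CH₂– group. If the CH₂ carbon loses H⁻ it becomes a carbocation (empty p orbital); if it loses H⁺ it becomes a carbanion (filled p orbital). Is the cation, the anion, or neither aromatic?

In either ion the ring is fully conjugated: every atom, including the new sp² carbon, supplies a p orbital.
Cation: 5 × 2 + 0 = 10 π electrons → 4(2)+2, aromatic.
Anion: 5 × 2 + 2 = 12 π electrons → 4(3), antiaromatic.

The cation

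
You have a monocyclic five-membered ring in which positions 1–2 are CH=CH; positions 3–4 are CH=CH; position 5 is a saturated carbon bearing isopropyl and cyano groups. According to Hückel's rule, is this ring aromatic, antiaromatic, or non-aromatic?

Non-aromatic

At the C(isopropyl)(cyano) position, that saturated carbon is sp³ and has no p orbital in the ring π system; the ring's p-orbital overlap is broken there.
Without a continuous loop of overlapping p orbitals the Hückel electron count never comes into play.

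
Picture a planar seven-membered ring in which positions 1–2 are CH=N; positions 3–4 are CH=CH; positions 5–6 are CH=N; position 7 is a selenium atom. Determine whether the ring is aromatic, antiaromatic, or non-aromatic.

Check conjugation: every atom in a ring double bond is sp² and brings one electron to the p orbital; each =N– nitrogen is pyridine-type (lone pair in the sp² plane, one electron in the p orbital); the selenium donates one lone pair from its p orbital — every position has a p orbital, so the cyclic π system is continuous.
Tallying contributions gives 3 × 2 = 6 from the double-bond units + 2 from the Se atom = 8.
8 is a 4n count (n = 2), so the planar conjugated ring is antiaromatic.

Antiaromatic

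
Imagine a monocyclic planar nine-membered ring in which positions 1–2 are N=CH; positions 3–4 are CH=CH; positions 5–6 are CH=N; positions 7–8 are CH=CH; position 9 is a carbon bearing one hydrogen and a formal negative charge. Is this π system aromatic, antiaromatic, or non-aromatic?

Check conjugation: each doubly-bonded ring atom is sp² with one p-orbital electron; each =N– nitrogen is pyridine-type (lone pair in the sp² plane, one electron in the p orbital); the carbanion's lone pair occupies the p orbital — every position has a p orbital, so the cyclic π system is continuous.
Counting π electrons: 4 × 2 = 8 from the double-bond units + 2 from the CH(-) atom = 10.
That gives a 4n+2 count (10, n = 2).

Aromatic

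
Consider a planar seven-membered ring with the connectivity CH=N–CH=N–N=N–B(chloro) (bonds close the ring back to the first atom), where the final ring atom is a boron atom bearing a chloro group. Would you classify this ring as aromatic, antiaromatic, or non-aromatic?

Aromatic

Check conjugation: each doubly-bonded ring atom is sp² with one p-orbital electron; the doubly-bonded nitrogens are pyridine-type — their lone pairs lie in the ring plane, leaving one electron in the p orbital; the boron has an empty p orbital — every position has a p orbital, so the cyclic π system is continuous.
Adding the contributions, 3 × 2 = 6 from the double-bond units + 0 from the B(chloro) atom = 6.
That gives a 4n+2 count (6, n = 1).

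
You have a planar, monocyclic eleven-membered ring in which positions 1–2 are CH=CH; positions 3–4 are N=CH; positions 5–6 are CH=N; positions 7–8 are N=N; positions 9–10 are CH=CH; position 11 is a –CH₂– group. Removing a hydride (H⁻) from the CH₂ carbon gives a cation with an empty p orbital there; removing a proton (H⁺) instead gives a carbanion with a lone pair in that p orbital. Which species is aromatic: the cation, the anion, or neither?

The cation

Once that carbon is sp², every ring atom has a p orbital and both ions are fully conjugated.
Cation: 5 × 2 + 0 = 10 π electrons → 4(2)+2, aromatic.
Anion: 5 × 2 + 2 = 12 π electrons → 4(3), antiaromatic.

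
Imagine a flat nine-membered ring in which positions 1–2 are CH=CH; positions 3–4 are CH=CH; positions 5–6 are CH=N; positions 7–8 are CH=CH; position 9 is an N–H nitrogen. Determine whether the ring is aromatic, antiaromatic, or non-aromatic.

Aromatic

Every ring atom contributes a p orbital perpendicular to the ring (each doubly-bonded ring atom is sp² with one p-orbital electron; each sp² =N– keeps its lone pair in-plane and puts one electron into the π system; the pyrrole-type nitrogen donates its lone pair from the p orbital), so the π system is cyclic and fully conjugated.
Adding the contributions, 4 × 2 = 8 from the double-bond units + 2 from the NH atom = 10.
With 10 π electrons (n = 2), the Hückel 4n+2 condition holds.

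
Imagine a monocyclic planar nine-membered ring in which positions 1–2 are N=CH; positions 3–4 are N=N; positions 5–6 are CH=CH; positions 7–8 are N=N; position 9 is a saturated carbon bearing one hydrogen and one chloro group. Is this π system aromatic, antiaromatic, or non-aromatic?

Because that saturated carbon is sp³ and has no p orbital in the ring π system at the CH(chloro) position, the π system cannot extend all the way around the ring.
Without a continuous loop of overlapping p orbitals the Hückel electron count never comes into play.

Non-aromatic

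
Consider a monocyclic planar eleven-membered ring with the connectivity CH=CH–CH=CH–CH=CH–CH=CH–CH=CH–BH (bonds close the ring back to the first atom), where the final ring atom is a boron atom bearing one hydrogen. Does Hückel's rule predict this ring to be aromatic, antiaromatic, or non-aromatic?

The p orbitals form a continuous loop: every atom in a ring double bond is sp² and brings one electron to the p orbital; the boron has an empty p orbital. The ring is fully conjugated.
Counting π electrons: 5 × 2 = 10 from the double-bond units + 0 from the BH atom = 10.
That gives a 4n+2 count (10, n = 2).

Aromatic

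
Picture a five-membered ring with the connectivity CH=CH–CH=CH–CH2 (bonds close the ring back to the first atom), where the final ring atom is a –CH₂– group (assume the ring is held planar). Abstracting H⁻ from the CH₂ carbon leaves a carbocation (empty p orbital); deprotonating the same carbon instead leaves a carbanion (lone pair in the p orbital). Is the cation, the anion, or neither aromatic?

Both ions have a continuous loop of p orbitals — each ring atom is sp².
Cation: 2 × 2 + 0 = 4 π electrons → 4(1), antiaromatic.
Anion: 2 × 2 + 2 = 6 π electrons → 4(1)+2, aromatic.

The anion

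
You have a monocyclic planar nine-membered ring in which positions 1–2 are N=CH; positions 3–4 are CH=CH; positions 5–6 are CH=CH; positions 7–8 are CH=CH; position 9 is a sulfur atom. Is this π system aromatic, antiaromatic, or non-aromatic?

Every ring atom contributes a p orbital perpendicular to the ring (each doubly-bonded ring atom is sp² with one p-orbital electron; each sp² =N– keeps its lone pair in-plane and puts one electron into the π system; the sulfur donates one lone pair from its p orbital), so the π system is cyclic and fully conjugated.
Tallying contributions gives 4 × 2 = 8 from the double-bond units + 2 from the S atom = 10.
10 = 4(2) + 2, which satisfies Hückel's 4n+2 rule.

Aromatic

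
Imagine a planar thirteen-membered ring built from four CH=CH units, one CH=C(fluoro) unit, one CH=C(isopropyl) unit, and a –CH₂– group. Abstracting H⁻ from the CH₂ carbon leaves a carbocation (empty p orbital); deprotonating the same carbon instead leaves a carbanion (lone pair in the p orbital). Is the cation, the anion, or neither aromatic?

The anion

Once that carbon is sp², every ring atom has a p orbital and both ions are fully conjugated.
Cation: 6 × 2 + 0 = 12 π electrons → 4(3), antiaromatic.
Anion: 6 × 2 + 2 = 14 π electrons → 4(3)+2, aromatic.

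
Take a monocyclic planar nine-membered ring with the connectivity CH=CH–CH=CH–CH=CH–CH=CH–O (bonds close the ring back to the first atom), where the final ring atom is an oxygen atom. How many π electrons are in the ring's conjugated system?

All ring atoms are sp² and supply a p orbital to the ring (the double-bond atoms are sp², each contributing one p electron; the oxygen donates one lone pair from its p orbital); the conjugation is uninterrupted.
Tallying contributions gives 4 × 2 = 8 from the double-bond units + 2 from the O atom = 10.

10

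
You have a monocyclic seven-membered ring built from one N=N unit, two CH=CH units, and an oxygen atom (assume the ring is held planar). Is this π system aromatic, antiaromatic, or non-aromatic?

Antiaromatic

Every ring atom contributes a p orbital perpendicular to the ring (every atom in a ring double bond is sp² and brings one electron to the p orbital; the doubly-bonded nitrogens are pyridine-type — their lone pairs lie in the ring plane, leaving one electron in the p orbital; the oxygen donates one lone pair from its p orbital), so the π system is cyclic and fully conjugated.
Tallying contributions gives 3 × 2 = 6 from the double-bond units + 2 from the O atom = 8.
A 4n π count (8, n = 2) in a planar conjugated ring means antiaromatic.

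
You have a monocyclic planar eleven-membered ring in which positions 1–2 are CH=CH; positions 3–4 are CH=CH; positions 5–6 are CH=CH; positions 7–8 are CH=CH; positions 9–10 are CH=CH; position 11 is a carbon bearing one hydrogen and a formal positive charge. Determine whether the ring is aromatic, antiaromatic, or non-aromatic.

Check conjugation: every atom in a ring double bond is sp² and brings one electron to the p orbital; the carbocation has an empty p orbital — every position has a p orbital, so the cyclic π system is continuous.
Adding the contributions, 5 × 2 = 10 from the double-bond units + 0 from the CH(+) atom = 10.
That gives a 4n+2 count (10, n = 2).

Aromatic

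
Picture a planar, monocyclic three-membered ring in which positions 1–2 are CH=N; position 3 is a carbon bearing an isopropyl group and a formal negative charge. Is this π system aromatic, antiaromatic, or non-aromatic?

Check conjugation: each doubly-bonded ring atom is sp² with one p-orbital electron; each sp² =N– keeps its lone pair in-plane and puts one electron into the π system; the carbanion's lone pair occupies the p orbital — every position has a p orbital, so the cyclic π system is continuous.
π-electron count: 1 × 2 = 2 from the double-bond unit + 2 from the C(isopropyl)(-) atom = 4.
A 4n π count (4, n = 1) in a planar conjugated ring means antiaromatic.

Antiaromatic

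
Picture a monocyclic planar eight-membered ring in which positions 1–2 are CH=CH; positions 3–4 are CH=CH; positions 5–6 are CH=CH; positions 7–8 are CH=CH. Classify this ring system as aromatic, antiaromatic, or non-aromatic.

Every ring atom contributes a p orbital perpendicular to the ring (each doubly-bonded ring atom is sp² with one p-orbital electron), so the π system is cyclic and fully conjugated.
Adding the contributions, 4 × 2 = 8 from the 4 double-bond units.
A 4n π count (8, n = 2) in a planar conjugated ring means antiaromatic.

Antiaromatic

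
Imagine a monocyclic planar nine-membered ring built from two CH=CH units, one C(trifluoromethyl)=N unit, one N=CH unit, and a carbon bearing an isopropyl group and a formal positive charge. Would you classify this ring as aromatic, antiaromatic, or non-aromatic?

Antiaromatic

Every ring atom contributes a p orbital perpendicular to the ring (each doubly-bonded ring atom is sp² with one p-orbital electron; the doubly-bonded nitrogens are pyridine-type — their lone pairs lie in the ring plane, leaving one electron in the p orbital; the carbocation has an empty p orbital), so the π system is cyclic and fully conjugated.
π-electron count: 4 × 2 = 8 from the double-bond units + 0 from the C(isopropyl)(+) atom = 8.
With 8 = 4·2 π electrons, Hückel's rule classifies the planar ring as antiaromatic.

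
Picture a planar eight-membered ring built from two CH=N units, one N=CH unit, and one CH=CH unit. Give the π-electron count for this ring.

8

All ring atoms are sp² and supply a p orbital to the ring (every atom in a ring double bond is sp² and brings one electron to the p orbital; each =N– nitrogen is pyridine-type (lone pair in the sp² plane, one electron in the p orbital)); the conjugation is uninterrupted.
Adding the contributions, 4 × 2 = 8 from the 4 double-bond units.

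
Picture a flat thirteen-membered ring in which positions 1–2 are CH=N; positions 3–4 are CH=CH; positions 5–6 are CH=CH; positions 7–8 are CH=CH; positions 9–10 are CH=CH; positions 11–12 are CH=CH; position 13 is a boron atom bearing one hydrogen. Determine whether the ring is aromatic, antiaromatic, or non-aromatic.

The p orbitals form a continuous loop: every atom in a ring double bond is sp² and brings one electron to the p orbital; the doubly-bonded nitrogens are pyridine-type — their lone pairs lie in the ring plane, leaving one electron in the p orbital; the boron has an empty p orbital. The ring is fully conjugated.
Counting π electrons: 6 × 2 = 12 from the double-bond units + 0 from the BH atom = 12.
With 12 = 4·3 π electrons, Hückel's rule classifies the planar ring as antiaromatic.

Antiaromatic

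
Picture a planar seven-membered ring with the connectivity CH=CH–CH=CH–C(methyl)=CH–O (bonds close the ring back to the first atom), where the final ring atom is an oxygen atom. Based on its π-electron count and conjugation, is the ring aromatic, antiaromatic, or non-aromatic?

The p orbitals form a continuous loop: the double-bond atoms are sp², each contributing one p electron; the oxygen donates one lone pair from its p orbital. The ring is fully conjugated.
π-electron count: 3 × 2 = 6 from the double-bond units + 2 from the O atom = 8.
With 8 = 4·2 π electrons, Hückel's rule classifies the planar ring as antiaromatic.

Antiaromatic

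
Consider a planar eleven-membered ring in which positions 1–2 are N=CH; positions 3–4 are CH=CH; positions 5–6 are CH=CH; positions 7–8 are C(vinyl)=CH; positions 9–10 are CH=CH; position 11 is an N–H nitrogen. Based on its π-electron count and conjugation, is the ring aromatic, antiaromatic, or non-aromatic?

Every ring atom contributes a p orbital perpendicular to the ring (each doubly-bonded ring atom is sp² with one p-orbital electron; each =N– nitrogen is pyridine-type (lone pair in the sp² plane, one electron in the p orbital); the pyrrole-type nitrogen donates its lone pair from the p orbital), so the π system is cyclic and fully conjugated.
π-electron count: 5 × 2 = 10 from the double-bond units + 2 from the NH atom = 12.
A 4n π count (12, n = 3) in a planar conjugated ring means antiaromatic.

Antiaromatic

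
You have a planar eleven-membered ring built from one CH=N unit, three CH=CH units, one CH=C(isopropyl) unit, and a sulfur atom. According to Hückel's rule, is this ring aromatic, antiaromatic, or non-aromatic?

Antiaromatic

All ring atoms are sp² and supply a p orbital to the ring (each doubly-bonded ring atom is sp² with one p-orbital electron; each =N– nitrogen is pyridine-type (lone pair in the sp² plane, one electron in the p orbital); the sulfur donates one lone pair from its p orbital); the conjugation is uninterrupted.
π-electron count: 5 × 2 = 10 from the double-bond units + 2 from the S atom = 12.
A 4n π count (12, n = 3) in a planar conjugated ring means antiaromatic.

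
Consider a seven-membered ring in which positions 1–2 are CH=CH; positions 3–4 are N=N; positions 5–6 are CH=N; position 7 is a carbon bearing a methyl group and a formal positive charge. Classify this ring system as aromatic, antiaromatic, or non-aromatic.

Every ring atom contributes a p orbital perpendicular to the ring (each doubly-bonded ring atom is sp² with one p-orbital electron; the doubly-bonded nitrogens are pyridine-type — their lone pairs lie in the ring plane, leaving one electron in the p orbital; the carbocation has an empty p orbital), so the π system is cyclic and fully conjugated.
Counting π electrons: 3 × 2 = 6 from the double-bond units + 0 from the C(methyl)(+) atom = 6.
6 = 4(1) + 2, which satisfies Hückel's 4n+2 rule.

Aromatic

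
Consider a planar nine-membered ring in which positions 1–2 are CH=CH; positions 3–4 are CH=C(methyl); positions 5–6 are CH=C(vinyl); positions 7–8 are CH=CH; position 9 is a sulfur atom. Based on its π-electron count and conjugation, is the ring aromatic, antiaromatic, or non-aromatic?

Aromatic

All ring atoms are sp² and supply a p orbital to the ring (every atom in a ring double bond is sp² and brings one electron to the p orbital; the sulfur donates one lone pair from its p orbital); the conjugation is uninterrupted.
π-electron count: 4 × 2 = 8 from the double-bond units + 2 from the S atom = 10.
10 = 4(2) + 2, which satisfies Hückel's 4n+2 rule.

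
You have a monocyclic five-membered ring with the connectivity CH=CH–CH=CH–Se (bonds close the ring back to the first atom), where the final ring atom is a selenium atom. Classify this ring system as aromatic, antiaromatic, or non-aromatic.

All ring atoms are sp² and supply a p orbital to the ring (each doubly-bonded ring atom is sp² with one p-orbital electron; the selenium donates one lone pair from its p orbital); the conjugation is uninterrupted.
Adding the contributions, 2 × 2 = 4 from the double-bond units + 2 from the Se atom = 6.
6 = 4(1) + 2, which satisfies Hückel's 4n+2 rule.
This is selenophene.

Aromatic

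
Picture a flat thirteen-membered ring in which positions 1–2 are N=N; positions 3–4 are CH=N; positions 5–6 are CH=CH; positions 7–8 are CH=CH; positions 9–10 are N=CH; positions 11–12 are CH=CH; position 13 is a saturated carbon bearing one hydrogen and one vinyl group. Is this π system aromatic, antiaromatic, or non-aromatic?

At the CH(vinyl) position, that saturated carbon is sp³ and has no p orbital in the ring π system; the ring's p-orbital overlap is broken there.
Without a continuous loop of overlapping p orbitals the Hückel electron count never comes into play.

Non-aromatic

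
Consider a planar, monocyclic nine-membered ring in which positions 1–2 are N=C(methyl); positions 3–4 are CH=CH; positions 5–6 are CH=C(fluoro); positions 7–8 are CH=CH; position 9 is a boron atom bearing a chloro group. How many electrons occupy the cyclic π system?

8

The p orbitals form a continuous loop: every atom in a ring double bond is sp² and brings one electron to the p orbital; each sp² =N– keeps its lone pair in-plane and puts one electron into the π system; the boron has an empty p orbital. The ring is fully conjugated.
Counting π electrons: 4 × 2 = 8 from the double-bond units + 0 from the B(chloro) atom = 8.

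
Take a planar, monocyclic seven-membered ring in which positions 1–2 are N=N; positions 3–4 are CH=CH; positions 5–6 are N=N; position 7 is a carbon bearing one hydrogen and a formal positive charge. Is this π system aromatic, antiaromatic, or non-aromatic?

Aromatic

All ring atoms are sp² and supply a p orbital to the ring (each doubly-bonded ring atom is sp² with one p-orbital electron; each =N– nitrogen is pyridine-type (lone pair in the sp² plane, one electron in the p orbital); the carbocation has an empty p orbital); the conjugation is uninterrupted.
Adding the contributions, 3 × 2 = 6 from the double-bond units + 0 from the CH(+) atom = 6.
6 = 4(1) + 2, which satisfies Hückel's 4n+2 rule.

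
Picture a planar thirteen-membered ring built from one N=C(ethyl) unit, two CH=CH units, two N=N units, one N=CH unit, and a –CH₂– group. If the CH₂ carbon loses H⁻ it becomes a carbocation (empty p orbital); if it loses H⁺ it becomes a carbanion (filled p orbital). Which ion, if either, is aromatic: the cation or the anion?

Once that carbon is sp², every ring atom has a p orbital and both ions are fully conjugated.
Cation: 6 × 2 + 0 = 12 π electrons → 4(3), antiaromatic.
Anion: 6 × 2 + 2 = 14 π electrons → 4(3)+2, aromatic.

The anion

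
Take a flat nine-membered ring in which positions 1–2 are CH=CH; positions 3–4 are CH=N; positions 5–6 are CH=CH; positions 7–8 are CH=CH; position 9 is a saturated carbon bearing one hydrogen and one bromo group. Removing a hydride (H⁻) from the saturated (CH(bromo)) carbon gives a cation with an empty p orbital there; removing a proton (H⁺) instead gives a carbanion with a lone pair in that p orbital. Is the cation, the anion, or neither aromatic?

The anion

In both ions every ring atom is sp² and contributes a p orbital, so both rings are fully conjugated.
Cation: 4 × 2 + 0 = 8 π electrons → 4(2), antiaromatic.
Anion: 4 × 2 + 2 = 10 π electrons → 4(2)+2, aromatic.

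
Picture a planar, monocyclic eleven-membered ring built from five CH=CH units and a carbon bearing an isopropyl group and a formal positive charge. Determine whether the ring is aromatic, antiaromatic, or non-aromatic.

The p orbitals form a continuous loop: every atom in a ring double bond is sp² and brings one electron to the p orbital; the carbocation has an empty p orbital. The ring is fully conjugated.
Tallying contributions gives 5 × 2 = 10 from the double-bond units + 0 from the C(isopropyl)(+) atom = 10.
With 10 π electrons (n = 2), the Hückel 4n+2 condition holds.

Aromatic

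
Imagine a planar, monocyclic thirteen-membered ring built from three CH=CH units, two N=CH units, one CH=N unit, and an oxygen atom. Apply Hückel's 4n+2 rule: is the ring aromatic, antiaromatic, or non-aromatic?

Every ring atom contributes a p orbital perpendicular to the ring (the double-bond atoms are sp², each contributing one p electron; each =N– nitrogen is pyridine-type (lone pair in the sp² plane, one electron in the p orbital); the oxygen donates one lone pair from its p orbital), so the π system is cyclic and fully conjugated.
π-electron count: 6 × 2 = 12 from the double-bond units + 2 from the O atom = 14.
That gives a 4n+2 count (14, n = 3).

Aromatic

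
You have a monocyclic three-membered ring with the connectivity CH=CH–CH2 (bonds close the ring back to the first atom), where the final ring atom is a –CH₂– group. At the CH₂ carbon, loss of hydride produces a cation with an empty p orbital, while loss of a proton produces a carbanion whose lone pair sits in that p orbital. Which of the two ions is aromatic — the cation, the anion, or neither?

The cation

In both ions every ring atom is sp² and contributes a p orbital, so both rings are fully conjugated.
Cation: 1 × 2 + 0 = 2 π electrons → 4(0)+2, aromatic.
Anion: 1 × 2 + 2 = 4 π electrons → 4(1), antiaromatic.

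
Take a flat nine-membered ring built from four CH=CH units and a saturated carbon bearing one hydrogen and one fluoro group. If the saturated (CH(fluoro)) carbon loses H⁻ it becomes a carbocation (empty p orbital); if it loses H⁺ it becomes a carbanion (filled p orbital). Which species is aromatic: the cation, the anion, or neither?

Once that carbon is sp², every ring atom has a p orbital and both ions are fully conjugated.
Cation: 4 × 2 + 0 = 8 π electrons → 4(2), antiaromatic.
Anion: 4 × 2 + 2 = 10 π electrons → 4(2)+2, aromatic.

The anion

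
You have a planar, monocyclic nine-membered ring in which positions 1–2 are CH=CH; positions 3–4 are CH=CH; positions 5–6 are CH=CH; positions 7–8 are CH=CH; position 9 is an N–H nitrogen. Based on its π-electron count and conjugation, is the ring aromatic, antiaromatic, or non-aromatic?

Aromatic

Every ring atom contributes a p orbital perpendicular to the ring (the double-bond atoms are sp², each contributing one p electron; the pyrrole-type nitrogen donates its lone pair from the p orbital), so the π system is cyclic and fully conjugated.
π-electron count: 4 × 2 = 8 from the double-bond units + 2 from the NH atom = 10.
With 10 π electrons (n = 2), the Hückel 4n+2 condition holds.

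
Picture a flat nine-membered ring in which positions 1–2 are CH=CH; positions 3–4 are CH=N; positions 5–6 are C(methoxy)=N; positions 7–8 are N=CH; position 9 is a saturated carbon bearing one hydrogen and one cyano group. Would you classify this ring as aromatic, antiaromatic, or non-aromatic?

At the CH(cyano) position, that saturated carbon is sp³ and has no p orbital in the ring π system; the ring's p-orbital overlap is broken there.
A ring that is not fully conjugated cannot be aromatic or antiaromatic regardless of its π-electron count.

Non-aromatic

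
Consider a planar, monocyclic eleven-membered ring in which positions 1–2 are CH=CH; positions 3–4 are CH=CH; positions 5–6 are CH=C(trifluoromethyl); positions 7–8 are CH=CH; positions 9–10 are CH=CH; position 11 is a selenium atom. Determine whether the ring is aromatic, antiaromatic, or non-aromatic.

The p orbitals form a continuous loop: each doubly-bonded ring atom is sp² with one p-orbital electron; the selenium donates one lone pair from its p orbital. The ring is fully conjugated.
Adding the contributions, 5 × 2 = 10 from the double-bond units + 2 from the Se atom = 12.
A 4n π count (12, n = 3) in a planar conjugated ring means antiaromatic.

Antiaromatic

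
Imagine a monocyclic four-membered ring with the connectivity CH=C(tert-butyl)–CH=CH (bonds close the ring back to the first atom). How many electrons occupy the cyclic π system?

Every ring atom contributes a p orbital perpendicular to the ring (the double-bond atoms are sp², each contributing one p electron), so the π system is cyclic and fully conjugated.
Adding the contributions, 2 × 2 = 4 from the 2 double-bond units.

4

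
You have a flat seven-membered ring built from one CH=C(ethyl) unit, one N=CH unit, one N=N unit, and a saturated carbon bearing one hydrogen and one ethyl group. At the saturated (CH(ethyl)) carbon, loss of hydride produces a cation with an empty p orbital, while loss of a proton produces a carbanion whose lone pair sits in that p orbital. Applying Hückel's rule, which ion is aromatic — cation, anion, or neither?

In either ion the ring is fully conjugated: every atom, including the new sp² carbon, supplies a p orbital.
Cation: 3 × 2 + 0 = 6 π electrons → 4(1)+2, aromatic.
Anion: 3 × 2 + 2 = 8 π electrons → 4(2), antiaromatic.

The cation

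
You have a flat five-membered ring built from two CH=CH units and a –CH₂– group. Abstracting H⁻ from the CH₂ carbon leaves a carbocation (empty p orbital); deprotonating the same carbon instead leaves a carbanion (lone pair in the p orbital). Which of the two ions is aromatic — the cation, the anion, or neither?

In both ions every ring atom is sp² and contributes a p orbital, so both rings are fully conjugated.
Cation: 2 × 2 + 0 = 4 π electrons → 4(1), antiaromatic.
Anion: 2 × 2 + 2 = 6 π electrons → 4(1)+2, aromatic.

The anion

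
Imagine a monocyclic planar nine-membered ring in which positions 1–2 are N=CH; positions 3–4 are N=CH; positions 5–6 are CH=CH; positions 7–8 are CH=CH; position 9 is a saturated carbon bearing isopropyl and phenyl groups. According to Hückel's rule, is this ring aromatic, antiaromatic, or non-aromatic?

Because that saturated carbon is sp³ and has no p orbital in the ring π system at the C(isopropyl)(phenyl) position, the π system cannot extend all the way around the ring.
Hückel's rule only applies to fully conjugated rings, so this one is simply non-aromatic.

Non-aromatic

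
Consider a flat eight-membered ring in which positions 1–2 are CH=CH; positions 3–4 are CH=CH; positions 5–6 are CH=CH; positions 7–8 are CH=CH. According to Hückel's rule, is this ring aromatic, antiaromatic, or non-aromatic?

Antiaromatic

The p orbitals form a continuous loop: the double-bond atoms are sp², each contributing one p electron. The ring is fully conjugated.
Adding the contributions, 4 × 2 = 8 from the 4 double-bond units.
With 8 = 4·2 π electrons, Hückel's rule classifies the planar ring as antiaromatic.
(The species described is cyclooctatetraene.)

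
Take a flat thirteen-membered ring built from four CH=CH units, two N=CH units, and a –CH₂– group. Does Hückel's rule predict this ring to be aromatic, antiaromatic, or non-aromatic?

The CH2 carbon is saturated: the tetrahedral CH₂ carbon is sp³ and has no p orbital in the ring π system. Conjugation is not continuous around the ring.
Without a continuous loop of overlapping p orbitals the Hückel electron count never comes into play.

Non-aromatic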